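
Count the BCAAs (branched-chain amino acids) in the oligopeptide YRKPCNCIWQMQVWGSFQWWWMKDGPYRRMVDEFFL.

4

The BCAAs are Val, Leu, and Ile — aliphatic side chains with a branch point.
Matching residues: I8, V13, V31, L36.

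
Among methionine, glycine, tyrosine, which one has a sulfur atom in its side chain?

methionine

Cysteine (C, thiol) and methionine (M, thioether) are the two sulfur-containing amino acids.
Of the listed options, only methionine belongs to this group.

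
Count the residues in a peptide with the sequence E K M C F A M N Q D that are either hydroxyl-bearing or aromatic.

Hydroxyl-bearing: S, T, Y. Aromatic: F, W, Y.
Hydroxyl-bearing residues here: none (0).
Aromatic residues here: F5 (1).
(Y belongs to both groups, but none appear in this sequence.) Total = 0 + 1 = 1.

1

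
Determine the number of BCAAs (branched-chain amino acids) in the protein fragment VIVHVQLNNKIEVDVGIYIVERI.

The BCAAs are Val, Leu, and Ile — aliphatic side chains with a branch point.
Matching residues: V1, I2, V3, V5, L7, I11, V13, V15, I17, I19, V20, I23.

12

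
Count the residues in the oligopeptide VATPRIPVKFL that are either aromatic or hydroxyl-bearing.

2

Aromatic: F, W, Y. Hydroxyl-bearing: S, T, Y.
Aromatic residues here: F10 (1).
Hydroxyl-bearing residues here: T3 (1).
(Y belongs to both groups, but none appear in this sequence.) Total = 1 + 1 = 2.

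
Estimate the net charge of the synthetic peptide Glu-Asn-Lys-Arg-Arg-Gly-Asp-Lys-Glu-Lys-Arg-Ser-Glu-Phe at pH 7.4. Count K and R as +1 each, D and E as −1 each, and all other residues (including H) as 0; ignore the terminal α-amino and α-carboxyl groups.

Positive (K, R): Lys3, Arg4, Arg5, Lys8, Lys10, Arg11 → +6.
Negative (D, E): Glu1, Asp7, Glu9, Glu13 → −4.
Net charge = (+6) + (−4) = +2.

+2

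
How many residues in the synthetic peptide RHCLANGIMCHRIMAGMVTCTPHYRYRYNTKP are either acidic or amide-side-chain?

2

Acidic: D, E. Amide-side-chain: N, Q.
Acidic residues here: none (0).
Amide-side-chain residues here: N6, N29 (2).
The two groups share no amino acid, so total = 0 + 2 = 2.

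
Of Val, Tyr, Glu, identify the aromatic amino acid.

Tyr

F, W, and Y each carry an aromatic ring on the side chain.
Of the listed options, only Tyr belongs to this group.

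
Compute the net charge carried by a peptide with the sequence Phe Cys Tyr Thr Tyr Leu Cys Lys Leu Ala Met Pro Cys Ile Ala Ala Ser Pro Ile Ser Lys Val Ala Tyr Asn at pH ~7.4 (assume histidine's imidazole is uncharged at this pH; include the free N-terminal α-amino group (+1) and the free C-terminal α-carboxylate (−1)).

At pH ~7.4 the Lys and Arg side chains are protonated (+1), the Asp and Glu side chains are deprotonated (−1), and with His taken as neutral all other side chains carry no charge.
Positive (K, R): Lys8, Lys21 → +2.
Negative (D, E): none → −0.
The N-terminus (+1) and C-terminus (−1) cancel.
Net charge = (+2) + (−0) = +2.

+2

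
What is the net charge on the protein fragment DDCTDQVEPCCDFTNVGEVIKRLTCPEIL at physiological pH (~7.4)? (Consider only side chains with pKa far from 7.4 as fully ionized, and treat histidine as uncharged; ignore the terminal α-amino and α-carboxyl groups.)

-5

The side chains ionized at physiological pH are Lys/Arg (+1) and Asp/Glu (−1); with His treated as neutral, nothing else contributes.
Positive (K, R): K21, R22 → +2.
Negative (D, E): D1, D2, D5, E8, D12, E18, E27 → −7.
Net charge = (+2) + (−7) = −5.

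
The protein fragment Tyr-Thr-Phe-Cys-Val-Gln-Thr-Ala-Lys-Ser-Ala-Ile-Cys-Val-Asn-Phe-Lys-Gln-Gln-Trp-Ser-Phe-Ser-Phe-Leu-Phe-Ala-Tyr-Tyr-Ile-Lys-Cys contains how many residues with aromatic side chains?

Phenylalanine (F), tryptophan (W), and tyrosine (Y) have aromatic ring side chains.
Matching residues: Tyr1, Phe3, Phe16, Trp20, Phe22, Phe24, Phe26, Tyr28, Tyr29.

9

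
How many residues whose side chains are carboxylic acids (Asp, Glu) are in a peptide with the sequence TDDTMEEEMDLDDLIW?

Matching residues: D2, D3, E6, E7, E8, D10, D12, D13.

8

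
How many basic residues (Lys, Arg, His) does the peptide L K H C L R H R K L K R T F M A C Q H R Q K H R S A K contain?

14

Matching residues: K2, H3, R6, H7, R8, K9, K11, R12, H19, R20, K22, H23, R24, K27.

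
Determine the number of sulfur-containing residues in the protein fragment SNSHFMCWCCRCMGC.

Cysteine (C, thiol) and methionine (M, thioether) are the two sulfur-containing amino acids.
Matching residues: M6, C7, C9, C10, C12, M13, C15.

7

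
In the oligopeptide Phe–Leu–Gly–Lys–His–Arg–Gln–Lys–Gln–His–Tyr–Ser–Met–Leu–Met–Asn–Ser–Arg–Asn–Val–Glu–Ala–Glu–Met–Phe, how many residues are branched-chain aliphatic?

V, L, and I make up the branched-chain aliphatic group.
Matching residues: Leu2, Leu14, Val20.

3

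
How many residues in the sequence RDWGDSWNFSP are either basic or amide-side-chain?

Basic: H, K, R. Amide-side-chain: N, Q.
Basic residues here: R1 (1).
Amide-side-chain residues here: N8 (1).
The two groups share no amino acid, so total = 1 + 1 = 2.

2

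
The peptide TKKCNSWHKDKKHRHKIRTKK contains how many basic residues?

The basic amino acids are Lys (K), Arg (R), and His (H).
Matching residues: K2, K3, H8, K9, K11, K12, H13, R14, H15, K16, R18, K20, K21.

13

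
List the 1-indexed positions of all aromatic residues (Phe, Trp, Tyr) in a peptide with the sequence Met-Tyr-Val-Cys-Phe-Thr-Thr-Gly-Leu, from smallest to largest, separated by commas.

2, 5

Matching residues: Tyr2, Phe5.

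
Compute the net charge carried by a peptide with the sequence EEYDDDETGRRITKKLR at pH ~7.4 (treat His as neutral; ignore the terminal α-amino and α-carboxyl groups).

-1

The side chains ionized at physiological pH are Lys/Arg (+1) and Asp/Glu (−1); with His treated as neutral, nothing else contributes.
Positive (K, R): R10, R11, K14, K15, R17 → +5.
Negative (D, E): E1, E2, D4, D5, D6, E7 → −6.
Net charge = (+5) + (−6) = −1.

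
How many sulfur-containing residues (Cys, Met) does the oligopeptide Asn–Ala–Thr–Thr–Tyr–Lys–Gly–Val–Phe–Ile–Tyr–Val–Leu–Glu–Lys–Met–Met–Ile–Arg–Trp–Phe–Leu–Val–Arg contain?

Matching residues: Met16, Met17.

2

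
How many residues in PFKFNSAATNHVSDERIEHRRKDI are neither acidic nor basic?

Acidic: D, E. Basic: K, R, H. All other residues are neither.
Matching residues: P1, F2, F4, N5, S6, A7, A8, T9, N10, V12, S13, I17, I24.

13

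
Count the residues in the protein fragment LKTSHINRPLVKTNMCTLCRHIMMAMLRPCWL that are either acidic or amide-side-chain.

2

Acidic: D, E. Amide-side-chain: N, Q.
Acidic residues here: none (0).
Amide-side-chain residues here: N7, N14 (2).
The two groups share no amino acid, so total = 0 + 2 = 2.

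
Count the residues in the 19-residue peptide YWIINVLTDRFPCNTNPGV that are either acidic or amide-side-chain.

4

Acidic: D, E. Amide-side-chain: N, Q.
Acidic residues here: D9 (1).
Amide-side-chain residues here: N5, N14, N16 (3).
The two groups share no amino acid, so total = 1 + 3 = 4.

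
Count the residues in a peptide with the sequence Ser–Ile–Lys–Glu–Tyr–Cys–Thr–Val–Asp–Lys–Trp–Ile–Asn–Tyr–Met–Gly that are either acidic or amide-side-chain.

3

Acidic: D, E. Amide-side-chain: N, Q.
Acidic residues here: Glu4, Asp9 (2).
Amide-side-chain residues here: Asn13 (1).
The two groups share no amino acid, so total = 2 + 1 = 3.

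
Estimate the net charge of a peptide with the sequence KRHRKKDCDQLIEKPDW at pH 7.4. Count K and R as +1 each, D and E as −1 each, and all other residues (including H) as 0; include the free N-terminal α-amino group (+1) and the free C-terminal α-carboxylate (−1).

+2

Positive (K, R): K1, R2, R4, K5, K6, K14 → +6.
Negative (D, E): D7, D9, E13, D16 → −4.
The N-terminus (+1) and C-terminus (−1) cancel.
Net charge = (+6) + (−4) = +2.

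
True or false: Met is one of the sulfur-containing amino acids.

True

Cysteine (C, thiol) and methionine (M, thioether) are the two sulfur-containing amino acids.
Methionine is in this group.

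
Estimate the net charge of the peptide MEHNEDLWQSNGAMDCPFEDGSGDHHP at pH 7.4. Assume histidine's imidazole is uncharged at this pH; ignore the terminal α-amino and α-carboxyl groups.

-7

At pH ~7.4 the Lys and Arg side chains are protonated (+1), the Asp and Glu side chains are deprotonated (−1), and with His taken as neutral all other side chains carry no charge.
Positive (K, R): none → +0.
Negative (D, E): E2, E5, D6, D15, E19, D20, D24 → −7.
Net charge = (+0) + (−7) = −7.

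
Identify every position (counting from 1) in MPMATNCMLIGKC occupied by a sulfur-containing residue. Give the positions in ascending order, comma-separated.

Matching residues: M1, M3, C7, M8, C13.

1, 3, 7, 8, 13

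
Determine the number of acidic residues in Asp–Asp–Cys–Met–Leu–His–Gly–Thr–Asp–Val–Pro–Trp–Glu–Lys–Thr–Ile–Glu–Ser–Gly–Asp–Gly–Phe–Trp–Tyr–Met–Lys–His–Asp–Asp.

The acidic residues are Asp (D) and Glu (E), whose side chains end in a carboxylate group.
Matching residues: Asp1, Asp2, Asp9, Glu13, Glu17, Asp20, Asp28, Asp29.

8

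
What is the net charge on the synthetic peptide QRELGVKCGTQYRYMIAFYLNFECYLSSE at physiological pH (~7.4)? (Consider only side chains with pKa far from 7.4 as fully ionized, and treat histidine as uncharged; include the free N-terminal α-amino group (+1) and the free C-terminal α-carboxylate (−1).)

0

Near pH 7.4, K and R contribute +1 each, D and E contribute −1 each, and every other side chain (His included, as stated) is uncharged.
Positive (K, R): R2, K7, R13 → +3.
Negative (D, E): E3, E23, E29 → −3.
The N-terminus (+1) and C-terminus (−1) cancel.
Net charge = (+3) + (−3) = 0.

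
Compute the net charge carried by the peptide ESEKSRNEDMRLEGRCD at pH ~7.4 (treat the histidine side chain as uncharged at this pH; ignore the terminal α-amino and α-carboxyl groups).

At pH ~7.4 the Lys and Arg side chains are protonated (+1), the Asp and Glu side chains are deprotonated (−1), and with His taken as neutral all other side chains carry no charge.
Positive (K, R): K4, R6, R11, R15 → +4.
Negative (D, E): E1, E3, E8, D9, E13, D17 → −6.
Net charge = (+4) + (−6) = −2.

-2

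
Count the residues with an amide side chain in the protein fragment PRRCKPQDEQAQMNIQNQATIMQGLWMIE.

Asparagine (N) and glutamine (Q) have uncharged amide side chains.
Matching residues: Q7, Q10, Q12, N14, Q16, N17, Q18, Q23.

8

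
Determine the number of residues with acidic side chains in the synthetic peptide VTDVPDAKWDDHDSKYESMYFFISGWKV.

Aspartate (D) and glutamate (E) have carboxylic-acid side chains and are the acidic amino acids.
Matching residues: D3, D6, D10, D11, D13, E17.

6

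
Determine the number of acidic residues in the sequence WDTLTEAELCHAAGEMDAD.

The acidic residues are Asp (D) and Glu (E), whose side chains end in a carboxylate group.
Matching residues: D2, E6, E8, E15, D17, D19.

6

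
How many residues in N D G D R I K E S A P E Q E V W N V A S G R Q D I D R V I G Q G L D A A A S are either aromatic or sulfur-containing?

Aromatic: F, W, Y. Sulfur-containing: C, M.
Aromatic residues here: W16 (1).
Sulfur-containing residues here: none (0).
The two groups share no amino acid, so total = 1 + 0 = 1.

1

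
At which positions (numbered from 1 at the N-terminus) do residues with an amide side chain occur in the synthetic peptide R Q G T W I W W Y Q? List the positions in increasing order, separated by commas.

The amide-side-chain residues are Asn (N) and Gln (Q).
Matching residues: Q2, Q10.

2, 10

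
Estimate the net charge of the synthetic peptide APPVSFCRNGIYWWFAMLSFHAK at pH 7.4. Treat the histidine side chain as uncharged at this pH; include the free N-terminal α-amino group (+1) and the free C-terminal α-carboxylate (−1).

At pH ~7.4 the Lys and Arg side chains are protonated (+1), the Asp and Glu side chains are deprotonated (−1), and with His taken as neutral all other side chains carry no charge.
Positive (K, R): R8, K23 → +2.
Negative (D, E): none → −0.
The N-terminus (+1) and C-terminus (−1) cancel.
Net charge = (+2) + (−0) = +2.

+2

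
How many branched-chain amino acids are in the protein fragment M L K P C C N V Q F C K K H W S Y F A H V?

3

Valine (V), leucine (L), and isoleucine (I) are the branched-chain amino acids.
Matching residues: L2, V8, V21.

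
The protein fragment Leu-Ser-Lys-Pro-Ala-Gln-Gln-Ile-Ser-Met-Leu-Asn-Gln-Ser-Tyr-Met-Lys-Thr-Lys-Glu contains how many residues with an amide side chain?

4

The amide-side-chain residues are Asn (N) and Gln (Q).
Matching residues: Gln6, Gln7, Asn12, Gln13.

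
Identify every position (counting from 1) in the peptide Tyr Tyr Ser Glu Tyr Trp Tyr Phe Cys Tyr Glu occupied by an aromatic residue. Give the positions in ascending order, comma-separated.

1, 2, 5, 6, 7, 8, 10

Matching residues: Tyr1, Tyr2, Tyr5, Trp6, Tyr7, Phe8, Tyr10.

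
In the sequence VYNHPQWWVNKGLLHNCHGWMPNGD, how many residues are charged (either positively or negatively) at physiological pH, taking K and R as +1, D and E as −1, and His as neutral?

2

Charged side chains at pH ~7.4: K, R (positive); D, E (negative).
Matching residues: K11, D25.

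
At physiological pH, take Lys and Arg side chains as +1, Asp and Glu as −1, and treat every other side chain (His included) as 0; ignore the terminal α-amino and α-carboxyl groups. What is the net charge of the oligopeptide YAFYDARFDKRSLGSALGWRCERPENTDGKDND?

Positive (K, R): R7, K10, R11, R20, R23, K30 → +6.
Negative (D, E): D5, D9, E22, E25, D28, D31, D33 → −7.
Net charge = (+6) + (−7) = −1.

-1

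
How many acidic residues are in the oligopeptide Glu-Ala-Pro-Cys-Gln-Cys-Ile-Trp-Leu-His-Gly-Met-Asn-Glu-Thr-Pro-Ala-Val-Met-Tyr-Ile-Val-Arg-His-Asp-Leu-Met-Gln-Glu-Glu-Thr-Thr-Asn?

5

The acidic residues are Asp (D) and Glu (E), whose side chains end in a carboxylate group.
Matching residues: Glu1, Glu14, Asp25, Glu29, Glu30.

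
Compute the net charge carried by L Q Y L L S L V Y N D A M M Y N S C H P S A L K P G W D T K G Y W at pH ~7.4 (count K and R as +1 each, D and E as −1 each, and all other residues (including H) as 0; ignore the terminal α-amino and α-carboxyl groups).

0

Positive (K, R): K24, K30 → +2.
Negative (D, E): D11, D28 → −2.
Net charge = (+2) + (−2) = 0.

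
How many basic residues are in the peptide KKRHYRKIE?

6

Lysine (K), arginine (R), and histidine (H) have basic, nitrogen-containing side chains.
Matching residues: K1, K2, R3, H4, R6, K7.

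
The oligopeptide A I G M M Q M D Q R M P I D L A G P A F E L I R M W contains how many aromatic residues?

Phenylalanine (F), tryptophan (W), and tyrosine (Y) have aromatic ring side chains.
Matching residues: F20, W26.

2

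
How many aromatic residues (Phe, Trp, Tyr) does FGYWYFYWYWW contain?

Matching residues: F1, Y3, W4, Y5, F6, Y7, W8, Y9, W10, W11.

10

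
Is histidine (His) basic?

Lysine (K), arginine (R), and histidine (H) have basic, nitrogen-containing side chains.
Histidine is in this group.

Yes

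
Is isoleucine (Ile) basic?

No

K, R, and H are the three residues with basic side chains (ε-amine, guanidinium, and imidazole respectively).
Isoleucine is not in this group.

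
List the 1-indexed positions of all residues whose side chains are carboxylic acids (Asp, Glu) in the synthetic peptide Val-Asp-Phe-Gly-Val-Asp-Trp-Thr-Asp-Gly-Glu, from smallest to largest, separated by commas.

2, 6, 9, 11

Matching residues: Asp2, Asp6, Asp9, Glu11.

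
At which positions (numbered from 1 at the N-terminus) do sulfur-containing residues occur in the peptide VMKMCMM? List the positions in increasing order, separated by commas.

The sulfur-bearing residues are cysteine (–SH) and methionine (–S–CH₃).
Matching residues: M2, M4, C5, M6, M7.

2, 4, 5, 6, 7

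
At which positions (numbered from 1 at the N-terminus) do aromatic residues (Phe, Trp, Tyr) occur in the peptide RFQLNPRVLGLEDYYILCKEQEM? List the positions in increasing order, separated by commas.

2, 14, 15

Matching residues: F2, Y14, Y15.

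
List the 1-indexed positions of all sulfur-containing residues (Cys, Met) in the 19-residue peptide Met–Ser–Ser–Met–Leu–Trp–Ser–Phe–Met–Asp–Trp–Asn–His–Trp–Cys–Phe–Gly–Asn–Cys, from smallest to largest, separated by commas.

1, 4, 9, 15, 19

Matching residues: Met1, Met4, Met9, Cys15, Cys19.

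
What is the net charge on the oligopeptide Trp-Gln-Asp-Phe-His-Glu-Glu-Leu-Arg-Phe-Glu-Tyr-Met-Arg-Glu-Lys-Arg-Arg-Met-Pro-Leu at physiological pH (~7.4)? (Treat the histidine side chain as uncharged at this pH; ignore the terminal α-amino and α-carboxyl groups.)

0

At pH ~7.4 the Lys and Arg side chains are protonated (+1), the Asp and Glu side chains are deprotonated (−1), and with His taken as neutral all other side chains carry no charge.
Positive (K, R): Arg9, Arg14, Lys16, Arg17, Arg18 → +5.
Negative (D, E): Asp3, Glu6, Glu7, Glu11, Glu15 → −5.
Net charge = (+5) + (−5) = 0.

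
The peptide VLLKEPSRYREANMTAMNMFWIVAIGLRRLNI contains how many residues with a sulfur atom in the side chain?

3

Only Cys (C) and Met (M) have a sulfur atom in the side chain.
Matching residues: M14, M17, M19.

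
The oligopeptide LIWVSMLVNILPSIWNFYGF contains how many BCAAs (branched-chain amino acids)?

Valine (V), leucine (L), and isoleucine (I) are the branched-chain amino acids.
Matching residues: L1, I2, V4, L7, V8, I10, L11, I14.

8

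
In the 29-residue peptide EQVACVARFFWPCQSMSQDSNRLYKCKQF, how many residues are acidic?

Aspartate (D) and glutamate (E) have carboxylic-acid side chains and are the acidic amino acids.
Matching residues: E1, D19.

2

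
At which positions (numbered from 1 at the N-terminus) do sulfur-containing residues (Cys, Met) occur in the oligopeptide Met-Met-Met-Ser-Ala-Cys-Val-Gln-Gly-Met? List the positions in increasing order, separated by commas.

Matching residues: Met1, Met2, Met3, Cys6, Met10.

1, 2, 3, 6, 10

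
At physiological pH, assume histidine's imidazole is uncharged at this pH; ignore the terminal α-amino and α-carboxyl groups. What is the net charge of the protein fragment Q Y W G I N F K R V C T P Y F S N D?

At pH ~7.4 the Lys and Arg side chains are protonated (+1), the Asp and Glu side chains are deprotonated (−1), and with His taken as neutral all other side chains carry no charge.
Positive (K, R): K8, R9 → +2.
Negative (D, E): D18 → −1.
Net charge = (+2) + (−1) = +1.

+1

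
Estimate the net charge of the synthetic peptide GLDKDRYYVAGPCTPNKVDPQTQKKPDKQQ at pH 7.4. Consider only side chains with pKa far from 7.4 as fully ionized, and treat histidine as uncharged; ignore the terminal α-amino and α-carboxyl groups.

+2

Near pH 7.4, K and R contribute +1 each, D and E contribute −1 each, and every other side chain (His included, as stated) is uncharged.
Positive (K, R): K4, R6, K17, K24, K25, K28 → +6.
Negative (D, E): D3, D5, D19, D27 → −4.
Net charge = (+6) + (−4) = +2.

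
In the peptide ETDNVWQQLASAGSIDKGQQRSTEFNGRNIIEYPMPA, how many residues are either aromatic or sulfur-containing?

Aromatic: F, W, Y. Sulfur-containing: C, M.
Aromatic residues here: W6, F25, Y33 (3).
Sulfur-containing residues here: M35 (1).
The two groups share no amino acid, so total = 3 + 1 = 4.

4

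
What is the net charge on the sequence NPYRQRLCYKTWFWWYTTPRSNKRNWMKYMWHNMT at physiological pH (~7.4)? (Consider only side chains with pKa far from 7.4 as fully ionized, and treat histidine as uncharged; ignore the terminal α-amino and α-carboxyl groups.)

At pH ~7.4 the Lys and Arg side chains are protonated (+1), the Asp and Glu side chains are deprotonated (−1), and with His taken as neutral all other side chains carry no charge.
Positive (K, R): R4, R6, K10, R20, K23, R24, K28 → +7.
Negative (D, E): none → −0.
Net charge = (+7) + (−0) = +7.

+7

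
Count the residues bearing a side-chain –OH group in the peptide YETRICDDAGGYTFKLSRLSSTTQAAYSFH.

The –OH-bearing residues are Ser, Thr (aliphatic alcohols), and Tyr (phenol).
Matching residues: Y1, T3, Y12, T13, S17, S20, S21, T22, T23, Y27, S28.

11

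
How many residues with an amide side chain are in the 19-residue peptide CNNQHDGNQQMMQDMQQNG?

Only N (asparagine) and Q (glutamine) carry a side-chain carboxamide.
Matching residues: N2, N3, Q4, N8, Q9, Q10, Q13, Q16, Q17, N18.

10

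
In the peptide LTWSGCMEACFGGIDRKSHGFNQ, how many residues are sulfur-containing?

3

The sulfur-bearing residues are cysteine (–SH) and methionine (–S–CH₃).
Matching residues: C6, M7, C10.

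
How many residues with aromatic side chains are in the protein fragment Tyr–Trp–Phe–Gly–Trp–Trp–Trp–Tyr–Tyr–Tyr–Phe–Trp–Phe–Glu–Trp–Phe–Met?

14

Phenylalanine (F), tryptophan (W), and tyrosine (Y) have aromatic ring side chains.
Matching residues: Tyr1, Trp2, Phe3, Trp5, Trp6, Trp7, Tyr8, Tyr9, Tyr10, Phe11, Trp12, Phe13, Trp15, Phe16.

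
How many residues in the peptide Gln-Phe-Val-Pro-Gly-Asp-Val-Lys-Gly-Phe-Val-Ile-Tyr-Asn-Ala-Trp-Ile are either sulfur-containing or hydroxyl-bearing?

1

Sulfur-containing: C, M. Hydroxyl-bearing: S, T, Y.
Sulfur-containing residues here: none (0).
Hydroxyl-bearing residues here: Tyr13 (1).
The two groups share no amino acid, so total = 0 + 1 = 1.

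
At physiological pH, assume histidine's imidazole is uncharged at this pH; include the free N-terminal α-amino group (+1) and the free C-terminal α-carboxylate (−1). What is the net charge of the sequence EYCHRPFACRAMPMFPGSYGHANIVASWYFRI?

+2

The side chains ionized at physiological pH are Lys/Arg (+1) and Asp/Glu (−1); with His treated as neutral, nothing else contributes.
Positive (K, R): R5, R10, R31 → +3.
Negative (D, E): E1 → −1.
The N-terminus (+1) and C-terminus (−1) cancel.
Net charge = (+3) + (−1) = +2.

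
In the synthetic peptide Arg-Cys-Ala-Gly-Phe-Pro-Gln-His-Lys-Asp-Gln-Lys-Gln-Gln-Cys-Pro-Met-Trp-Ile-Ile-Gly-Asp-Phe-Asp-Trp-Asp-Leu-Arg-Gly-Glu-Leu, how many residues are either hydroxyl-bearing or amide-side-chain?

4

Hydroxyl-bearing: S, T, Y. Amide-side-chain: N, Q.
Hydroxyl-bearing residues here: none (0).
Amide-side-chain residues here: Gln7, Gln11, Gln13, Gln14 (4).
The two groups share no amino acid, so total = 0 + 4 = 4.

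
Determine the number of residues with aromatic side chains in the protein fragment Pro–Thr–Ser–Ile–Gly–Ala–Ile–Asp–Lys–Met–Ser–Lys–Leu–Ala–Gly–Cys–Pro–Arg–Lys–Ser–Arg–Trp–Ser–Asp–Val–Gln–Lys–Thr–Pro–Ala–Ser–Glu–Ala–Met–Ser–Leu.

The aromatic amino acids are Phe (F, benzyl), Trp (W, indole), and Tyr (Y, phenol).
Matching residues: Trp22.

1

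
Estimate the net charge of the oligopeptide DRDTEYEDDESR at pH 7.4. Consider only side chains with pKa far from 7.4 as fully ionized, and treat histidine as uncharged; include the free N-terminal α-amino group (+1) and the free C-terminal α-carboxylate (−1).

At pH ~7.4 the Lys and Arg side chains are protonated (+1), the Asp and Glu side chains are deprotonated (−1), and with His taken as neutral all other side chains carry no charge.
Positive (K, R): R2, R12 → +2.
Negative (D, E): D1, D3, E5, E7, D8, D9, E10 → −7.
The N-terminus (+1) and C-terminus (−1) cancel.
Net charge = (+2) + (−7) = −5.

-5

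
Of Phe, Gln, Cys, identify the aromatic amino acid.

Phe

Phenylalanine (F), tryptophan (W), and tyrosine (Y) have aromatic ring side chains.
Of the listed options, only Phe belongs to this group.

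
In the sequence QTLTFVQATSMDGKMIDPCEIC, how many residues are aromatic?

The aromatic amino acids are Phe (F, benzyl), Trp (W, indole), and Tyr (Y, phenol).
Matching residues: F5.

1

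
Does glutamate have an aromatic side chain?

Phenylalanine (F), tryptophan (W), and tyrosine (Y) have aromatic ring side chains.
Glutamate is not in this group.

No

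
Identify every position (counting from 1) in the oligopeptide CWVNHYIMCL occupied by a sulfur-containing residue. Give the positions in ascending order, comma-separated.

1, 8, 9

The sulfur-bearing residues are cysteine (–SH) and methionine (–S–CH₃).
Matching residues: C1, M8, C9.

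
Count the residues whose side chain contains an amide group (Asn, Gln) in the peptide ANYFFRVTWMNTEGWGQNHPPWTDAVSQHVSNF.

Matching residues: N2, N11, Q17, N18, Q28, N32.

6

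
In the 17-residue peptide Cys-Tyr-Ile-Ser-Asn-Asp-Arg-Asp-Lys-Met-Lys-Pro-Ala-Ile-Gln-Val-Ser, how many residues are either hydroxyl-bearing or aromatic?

Hydroxyl-bearing: S, T, Y. Aromatic: F, W, Y.
Hydroxyl-bearing residues here: Tyr2, Ser4, Ser17 (3).
Aromatic residues here: Tyr2 (1).
Y is in both groups, so the 1 Y residue must not be double-counted.
Total = 3 + 1 − 1 = 3.

3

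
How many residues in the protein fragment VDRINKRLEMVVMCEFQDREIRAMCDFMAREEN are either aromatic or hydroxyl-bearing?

Aromatic: F, W, Y. Hydroxyl-bearing: S, T, Y.
Aromatic residues here: F16, F27 (2).
Hydroxyl-bearing residues here: none (0).
(Y belongs to both groups, but none appear in this sequence.) Total = 2 + 0 = 2.

2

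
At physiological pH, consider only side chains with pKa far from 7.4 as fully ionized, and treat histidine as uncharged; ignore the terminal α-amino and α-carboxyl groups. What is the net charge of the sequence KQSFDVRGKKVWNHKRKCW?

+6

Near pH 7.4, K and R contribute +1 each, D and E contribute −1 each, and every other side chain (His included, as stated) is uncharged.
Positive (K, R): K1, R7, K9, K10, K15, R16, K17 → +7.
Negative (D, E): D5 → −1.
Net charge = (+7) + (−1) = +6.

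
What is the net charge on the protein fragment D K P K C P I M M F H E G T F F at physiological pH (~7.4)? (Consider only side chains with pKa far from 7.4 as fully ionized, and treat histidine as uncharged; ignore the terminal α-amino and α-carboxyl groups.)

0

The side chains ionized at physiological pH are Lys/Arg (+1) and Asp/Glu (−1); with His treated as neutral, nothing else contributes.
Positive (K, R): K2, K4 → +2.
Negative (D, E): D1, E12 → −2.
Net charge = (+2) + (−2) = 0.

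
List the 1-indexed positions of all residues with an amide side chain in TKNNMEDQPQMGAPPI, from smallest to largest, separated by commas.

The amide-side-chain residues are Asn (N) and Gln (Q).
Matching residues: N3, N4, Q8, Q10.

3, 4, 8, 10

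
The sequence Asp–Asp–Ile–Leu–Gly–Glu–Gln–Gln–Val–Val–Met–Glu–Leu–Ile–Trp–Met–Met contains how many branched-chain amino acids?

6

V, L, and I make up the branched-chain aliphatic group.
Matching residues: Ile3, Leu4, Val9, Val10, Leu13, Ile14.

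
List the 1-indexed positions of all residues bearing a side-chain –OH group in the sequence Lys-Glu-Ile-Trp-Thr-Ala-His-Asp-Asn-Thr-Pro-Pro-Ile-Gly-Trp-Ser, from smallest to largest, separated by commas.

5, 10, 16

S, T, and Y are the three residues with a side-chain hydroxyl.
Matching residues: Thr5, Thr10, Ser16.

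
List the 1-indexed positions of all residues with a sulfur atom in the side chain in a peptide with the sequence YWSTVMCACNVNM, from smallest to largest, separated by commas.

6, 7, 9, 13

Only Cys (C) and Met (M) have a sulfur atom in the side chain.
Matching residues: M6, C7, C9, M13.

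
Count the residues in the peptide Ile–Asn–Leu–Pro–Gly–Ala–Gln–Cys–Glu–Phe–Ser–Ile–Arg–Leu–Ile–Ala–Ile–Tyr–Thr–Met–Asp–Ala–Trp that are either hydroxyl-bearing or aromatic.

5

Hydroxyl-bearing: S, T, Y. Aromatic: F, W, Y.
Hydroxyl-bearing residues here: Ser11, Tyr18, Thr19 (3).
Aromatic residues here: Phe10, Tyr18, Trp23 (3).
Y is in both groups, so the 1 Y residue must not be double-counted.
Total = 3 + 3 − 1 = 5.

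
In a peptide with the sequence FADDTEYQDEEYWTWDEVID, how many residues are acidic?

The acidic residues are Asp (D) and Glu (E), whose side chains end in a carboxylate group.
Matching residues: D3, D4, E6, D9, E10, E11, D16, E17, D20.

9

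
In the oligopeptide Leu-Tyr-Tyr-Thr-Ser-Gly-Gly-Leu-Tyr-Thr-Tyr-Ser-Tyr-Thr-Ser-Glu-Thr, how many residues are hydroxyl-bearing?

The –OH-bearing residues are Ser, Thr (aliphatic alcohols), and Tyr (phenol).
Matching residues: Tyr2, Tyr3, Thr4, Ser5, Tyr9, Thr10, Tyr11, Ser12, Tyr13, Thr14, Ser15, Thr17.

12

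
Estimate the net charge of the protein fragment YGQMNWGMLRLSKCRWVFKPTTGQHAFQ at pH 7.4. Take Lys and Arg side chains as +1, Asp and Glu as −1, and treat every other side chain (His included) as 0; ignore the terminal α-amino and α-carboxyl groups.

+4

Positive (K, R): R10, K13, R15, K19 → +4.
Negative (D, E): none → −0.
Net charge = (+4) + (−0) = +4.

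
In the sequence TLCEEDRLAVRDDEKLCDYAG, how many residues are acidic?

Only D (aspartate) and E (glutamate) carry a side-chain carboxylic acid.
Matching residues: E4, E5, D6, D12, D13, E14, D18.

7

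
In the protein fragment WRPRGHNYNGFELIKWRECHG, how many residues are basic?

Lysine (K), arginine (R), and histidine (H) have basic, nitrogen-containing side chains.
Matching residues: R2, R4, H6, K15, R17, H20.

6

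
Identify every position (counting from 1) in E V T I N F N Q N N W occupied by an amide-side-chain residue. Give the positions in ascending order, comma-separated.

Only N (asparagine) and Q (glutamine) carry a side-chain carboxamide.
Matching residues: N5, N7, Q8, N9, N10.

5, 7, 8, 9, 10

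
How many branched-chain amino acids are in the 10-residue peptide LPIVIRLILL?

The BCAAs are Val, Leu, and Ile — aliphatic side chains with a branch point.
Matching residues: L1, I3, V4, I5, L7, I8, L9, L10.

8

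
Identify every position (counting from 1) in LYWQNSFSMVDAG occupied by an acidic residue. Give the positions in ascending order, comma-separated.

Matching residues: D11.

11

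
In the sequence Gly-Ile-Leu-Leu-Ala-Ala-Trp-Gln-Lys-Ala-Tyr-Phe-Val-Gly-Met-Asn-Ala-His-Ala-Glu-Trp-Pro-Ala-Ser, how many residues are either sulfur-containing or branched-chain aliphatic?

5

Sulfur-containing: C, M. Branched-chain aliphatic: I, L, V.
Sulfur-containing residues here: Met15 (1).
Branched-chain aliphatic residues here: Ile2, Leu3, Leu4, Val13 (4).
The two groups share no amino acid, so total = 1 + 4 = 5.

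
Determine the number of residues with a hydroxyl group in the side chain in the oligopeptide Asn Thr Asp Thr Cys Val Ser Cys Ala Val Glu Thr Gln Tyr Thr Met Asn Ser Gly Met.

Serine (S), threonine (T), and tyrosine (Y) each carry a hydroxyl group on the side chain.
Matching residues: Thr2, Thr4, Ser7, Thr12, Tyr14, Thr15, Ser18.

7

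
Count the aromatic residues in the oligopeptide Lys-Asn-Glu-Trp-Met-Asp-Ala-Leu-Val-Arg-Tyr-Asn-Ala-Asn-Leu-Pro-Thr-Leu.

Phenylalanine (F), tryptophan (W), and tyrosine (Y) have aromatic ring side chains.
Matching residues: Trp4, Tyr11.

2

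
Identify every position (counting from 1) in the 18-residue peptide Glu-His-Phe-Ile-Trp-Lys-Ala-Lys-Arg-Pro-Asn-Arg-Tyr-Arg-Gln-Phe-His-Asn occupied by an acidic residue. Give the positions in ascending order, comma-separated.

1

Matching residues: Glu1.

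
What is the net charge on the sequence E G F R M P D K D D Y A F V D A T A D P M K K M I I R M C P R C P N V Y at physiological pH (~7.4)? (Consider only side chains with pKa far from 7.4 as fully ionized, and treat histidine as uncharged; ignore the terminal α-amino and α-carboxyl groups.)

The side chains ionized at physiological pH are Lys/Arg (+1) and Asp/Glu (−1); with His treated as neutral, nothing else contributes.
Positive (K, R): R4, K8, K22, K23, R27, R31 → +6.
Negative (D, E): E1, D7, D9, D10, D15, D19 → −6.
Net charge = (+6) + (−6) = 0.

0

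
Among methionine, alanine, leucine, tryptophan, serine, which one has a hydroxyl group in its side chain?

serine

The –OH-bearing residues are Ser, Thr (aliphatic alcohols), and Tyr (phenol).
Of the listed options, only serine belongs to this group.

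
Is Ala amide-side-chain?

The amide-side-chain residues are Asn (N) and Gln (Q).
Alanine is not in this group.

No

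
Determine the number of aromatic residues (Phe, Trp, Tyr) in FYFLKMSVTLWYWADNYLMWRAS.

8

Matching residues: F1, Y2, F3, W11, Y12, W13, Y17, W20.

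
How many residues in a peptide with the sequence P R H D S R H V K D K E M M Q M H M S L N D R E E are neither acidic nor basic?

11

Acidic: D, E. Basic: K, R, H. All other residues are neither.
Matching residues: P1, S5, V8, M13, M14, Q15, M16, M18, S19, L20, N21.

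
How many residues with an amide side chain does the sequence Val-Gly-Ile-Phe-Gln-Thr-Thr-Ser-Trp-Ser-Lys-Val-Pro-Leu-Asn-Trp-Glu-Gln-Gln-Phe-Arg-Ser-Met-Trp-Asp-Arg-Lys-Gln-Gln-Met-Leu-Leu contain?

6

Only N (asparagine) and Q (glutamine) carry a side-chain carboxamide.
Matching residues: Gln5, Asn15, Gln18, Gln19, Gln28, Gln29.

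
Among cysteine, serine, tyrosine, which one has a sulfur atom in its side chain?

Only Cys (C) and Met (M) have a sulfur atom in the side chain.
Of the listed options, only cysteine belongs to this group.

cysteine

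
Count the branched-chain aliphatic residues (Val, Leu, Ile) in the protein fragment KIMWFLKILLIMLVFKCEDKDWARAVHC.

Matching residues: I2, L6, I8, L9, L10, I11, L13, V14, V26.

9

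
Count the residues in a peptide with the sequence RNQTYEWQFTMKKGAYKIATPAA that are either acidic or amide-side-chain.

Acidic: D, E. Amide-side-chain: N, Q.
Acidic residues here: E6 (1).
Amide-side-chain residues here: N2, Q3, Q8 (3).
The two groups share no amino acid, so total = 1 + 3 = 4.

4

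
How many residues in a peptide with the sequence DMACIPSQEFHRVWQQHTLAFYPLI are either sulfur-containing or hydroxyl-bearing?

5

Sulfur-containing: C, M. Hydroxyl-bearing: S, T, Y.
Sulfur-containing residues here: M2, C4 (2).
Hydroxyl-bearing residues here: S7, T18, Y22 (3).
The two groups share no amino acid, so total = 2 + 3 = 5.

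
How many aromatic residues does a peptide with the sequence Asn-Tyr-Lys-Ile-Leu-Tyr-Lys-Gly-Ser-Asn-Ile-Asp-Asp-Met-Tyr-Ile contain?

3

The aromatic amino acids are Phe (F, benzyl), Trp (W, indole), and Tyr (Y, phenol).
Matching residues: Tyr2, Tyr6, Tyr15.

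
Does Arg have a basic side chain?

Lysine (K), arginine (R), and histidine (H) have basic, nitrogen-containing side chains.
Arginine is in this group.

Yes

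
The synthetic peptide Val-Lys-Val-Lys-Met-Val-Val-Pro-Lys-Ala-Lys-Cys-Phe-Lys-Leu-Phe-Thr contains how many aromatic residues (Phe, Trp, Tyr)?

2

Matching residues: Phe13, Phe16.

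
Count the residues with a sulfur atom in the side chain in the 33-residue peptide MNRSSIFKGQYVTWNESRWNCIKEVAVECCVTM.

5

Only Cys (C) and Met (M) have a sulfur atom in the side chain.
Matching residues: M1, C21, C29, C30, M33.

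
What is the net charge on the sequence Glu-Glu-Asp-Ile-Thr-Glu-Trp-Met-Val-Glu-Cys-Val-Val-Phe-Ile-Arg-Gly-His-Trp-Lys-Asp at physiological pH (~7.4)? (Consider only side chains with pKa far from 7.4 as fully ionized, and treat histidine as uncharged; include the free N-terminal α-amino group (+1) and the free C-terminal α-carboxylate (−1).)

Near pH 7.4, K and R contribute +1 each, D and E contribute −1 each, and every other side chain (His included, as stated) is uncharged.
Positive (K, R): Arg16, Lys20 → +2.
Negative (D, E): Glu1, Glu2, Asp3, Glu6, Glu10, Asp21 → −6.
The N-terminus (+1) and C-terminus (−1) cancel.
Net charge = (+2) + (−6) = −4.

-4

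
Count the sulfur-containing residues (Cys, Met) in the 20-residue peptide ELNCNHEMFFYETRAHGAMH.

Matching residues: C4, M8, M19.

3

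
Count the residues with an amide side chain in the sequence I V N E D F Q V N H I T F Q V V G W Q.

5

Asparagine (N) and glutamine (Q) have uncharged amide side chains.
Matching residues: N3, Q7, N9, Q14, Q19.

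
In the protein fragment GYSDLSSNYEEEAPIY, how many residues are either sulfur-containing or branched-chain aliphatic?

Sulfur-containing: C, M. Branched-chain aliphatic: I, L, V.
Sulfur-containing residues here: none (0).
Branched-chain aliphatic residues here: L5, I15 (2).
The two groups share no amino acid, so total = 0 + 2 = 2.

2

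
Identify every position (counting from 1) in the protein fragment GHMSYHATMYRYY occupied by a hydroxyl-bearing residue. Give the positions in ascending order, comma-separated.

4, 5, 8, 10, 12, 13

Matching residues: S4, Y5, T8, Y10, Y12, Y13.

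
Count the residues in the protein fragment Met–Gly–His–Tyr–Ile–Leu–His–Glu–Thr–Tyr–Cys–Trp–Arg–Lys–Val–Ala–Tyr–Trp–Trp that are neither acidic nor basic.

14

Acidic: D, E. Basic: K, R, H. All other residues are neither.
Matching residues: Met1, Gly2, Tyr4, Ile5, Leu6, Thr9, Tyr10, Cys11, Trp12, Val15, Ala16, Tyr17, Trp18, Trp19.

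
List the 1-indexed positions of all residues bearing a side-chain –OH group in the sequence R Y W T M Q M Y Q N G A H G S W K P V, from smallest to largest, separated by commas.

2, 4, 8, 15

S, T, and Y are the three residues with a side-chain hydroxyl.
Matching residues: Y2, T4, Y8, S15.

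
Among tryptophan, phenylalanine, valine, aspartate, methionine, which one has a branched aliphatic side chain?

valine

V, L, and I make up the branched-chain aliphatic group.
Of the listed options, only valine belongs to this group.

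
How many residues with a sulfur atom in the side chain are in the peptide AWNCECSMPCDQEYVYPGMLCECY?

Cysteine (C, thiol) and methionine (M, thioether) are the two sulfur-containing amino acids.
Matching residues: C4, C6, M8, C10, M19, C21, C23.

7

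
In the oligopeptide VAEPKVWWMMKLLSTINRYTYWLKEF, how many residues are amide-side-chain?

Only N (asparagine) and Q (glutamine) carry a side-chain carboxamide.
Matching residues: N17.

1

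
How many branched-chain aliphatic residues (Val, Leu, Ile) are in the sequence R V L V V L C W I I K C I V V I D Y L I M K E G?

13

Matching residues: V2, L3, V4, V5, L6, I9, I10, I13, V14, V15, I16, L19, I20.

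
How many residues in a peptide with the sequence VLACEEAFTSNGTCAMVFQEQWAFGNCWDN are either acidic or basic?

Acidic: D, E. Basic: H, K, R.
Acidic residues here: E5, E6, E20, D29 (4).
Basic residues here: none (0).
The two groups share no amino acid, so total = 4 + 0 = 4.

4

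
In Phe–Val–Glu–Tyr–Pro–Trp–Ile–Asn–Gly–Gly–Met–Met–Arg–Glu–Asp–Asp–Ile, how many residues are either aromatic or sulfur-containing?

5

Aromatic: F, W, Y. Sulfur-containing: C, M.
Aromatic residues here: Phe1, Tyr4, Trp6 (3).
Sulfur-containing residues here: Met11, Met12 (2).
The two groups share no amino acid, so total = 3 + 2 = 5.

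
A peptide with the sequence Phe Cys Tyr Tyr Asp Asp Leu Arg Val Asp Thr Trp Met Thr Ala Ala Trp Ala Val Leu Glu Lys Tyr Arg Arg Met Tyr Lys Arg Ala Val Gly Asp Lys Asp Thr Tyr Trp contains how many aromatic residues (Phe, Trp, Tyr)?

9

Matching residues: Phe1, Tyr3, Tyr4, Trp12, Trp17, Tyr23, Tyr27, Tyr37, Trp38.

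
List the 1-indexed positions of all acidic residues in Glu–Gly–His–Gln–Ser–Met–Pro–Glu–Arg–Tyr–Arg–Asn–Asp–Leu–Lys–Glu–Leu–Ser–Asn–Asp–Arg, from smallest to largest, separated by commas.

1, 8, 13, 16, 20

The acidic residues are Asp (D) and Glu (E), whose side chains end in a carboxylate group.
Matching residues: Glu1, Glu8, Asp13, Glu16, Asp20.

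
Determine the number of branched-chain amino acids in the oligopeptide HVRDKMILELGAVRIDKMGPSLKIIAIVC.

11

Valine (V), leucine (L), and isoleucine (I) are the branched-chain amino acids.
Matching residues: V2, I7, L8, L10, V13, I15, L22, I24, I25, I27, V28.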